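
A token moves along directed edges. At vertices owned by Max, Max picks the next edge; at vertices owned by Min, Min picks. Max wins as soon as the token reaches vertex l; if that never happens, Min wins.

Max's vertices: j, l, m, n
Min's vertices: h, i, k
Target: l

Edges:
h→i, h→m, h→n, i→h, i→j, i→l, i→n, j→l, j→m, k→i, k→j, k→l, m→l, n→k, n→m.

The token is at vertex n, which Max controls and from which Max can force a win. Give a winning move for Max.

m

A0 = {l}
A1: add {j, m} — j (Max) has j→l; m (Max) has m→l.
A2: add {n} — n (Max) has n→m.
A3 = A2; e.g. h (Min) can still go to i. Fixed point.
From n, successor m is in the attractor (rank 1); the other successor k is not.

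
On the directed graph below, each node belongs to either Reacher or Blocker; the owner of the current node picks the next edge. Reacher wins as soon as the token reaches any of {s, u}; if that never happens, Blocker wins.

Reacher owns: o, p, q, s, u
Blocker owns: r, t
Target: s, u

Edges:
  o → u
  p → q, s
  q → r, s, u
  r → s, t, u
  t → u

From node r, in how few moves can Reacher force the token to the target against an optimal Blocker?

2

A0 = {s, u}
A1: add {o, p, q, t} — o (Reacher) has o→u; p (Reacher) has p→s; q (Reacher) has q→s; t (Blocker): all of {u} already in.
A2: add {r} — r (Blocker): all of {s, t, u} already in.
A2 = all vertices. Fixed point.
r enters the attractor at level 2, so Reacher can force the target in 2 moves from there.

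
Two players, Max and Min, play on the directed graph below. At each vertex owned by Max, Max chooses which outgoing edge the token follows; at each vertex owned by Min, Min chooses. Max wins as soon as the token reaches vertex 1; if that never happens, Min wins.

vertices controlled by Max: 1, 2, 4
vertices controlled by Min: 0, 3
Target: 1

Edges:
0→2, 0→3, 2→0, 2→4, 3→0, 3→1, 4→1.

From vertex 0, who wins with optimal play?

A0 = {1}
A1: add {4} — 4 (Max) has 4→1.
A2: add {2} — 2 (Max) has 2→4.
A3 = A2; e.g. 0 (Min) can still go to 3. Fixed point.
0 never enters the attractor, so Min can avoid the target forever.

Min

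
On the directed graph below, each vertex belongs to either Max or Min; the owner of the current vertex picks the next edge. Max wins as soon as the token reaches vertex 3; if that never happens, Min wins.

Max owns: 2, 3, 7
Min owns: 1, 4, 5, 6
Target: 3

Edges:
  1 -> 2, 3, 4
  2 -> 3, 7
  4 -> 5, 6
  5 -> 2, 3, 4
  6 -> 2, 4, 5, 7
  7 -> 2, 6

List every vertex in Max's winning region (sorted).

2, 3, 7

A0 = {3}
A1: add {2} — 2 (Max) has 2→3.
A2: add {7} — 7 (Max) has 7→2.
A3 = A2; e.g. 1 (Min) can still go to 4. Fixed point.
Max's winning region = {2, 3, 7}.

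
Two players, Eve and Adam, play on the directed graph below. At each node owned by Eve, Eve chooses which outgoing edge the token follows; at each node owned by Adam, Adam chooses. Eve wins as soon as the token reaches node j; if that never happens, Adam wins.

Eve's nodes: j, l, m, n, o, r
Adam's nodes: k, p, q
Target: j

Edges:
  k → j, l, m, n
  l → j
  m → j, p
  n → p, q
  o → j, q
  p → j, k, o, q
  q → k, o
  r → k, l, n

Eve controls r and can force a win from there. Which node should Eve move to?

l

A0 = {j}
A1: add {l, m, o} — l (Eve) has l→j; m (Eve) has m→j; o (Eve) has o→j.
A2: add {r} — r (Eve) has r→l.
A3 = A2; e.g. k (Adam) can still go to n. Fixed point.
From r, successor l is in the attractor (rank 1); the other successors k, n are not.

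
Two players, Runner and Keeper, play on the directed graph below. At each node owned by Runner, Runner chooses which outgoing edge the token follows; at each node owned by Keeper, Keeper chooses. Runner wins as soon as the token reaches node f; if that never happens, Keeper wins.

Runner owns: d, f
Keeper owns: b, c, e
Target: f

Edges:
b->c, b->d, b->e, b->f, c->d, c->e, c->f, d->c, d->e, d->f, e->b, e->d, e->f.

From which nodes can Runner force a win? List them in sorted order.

A0 = {f}
A1: add {d} — d (Runner) has d→f.
A2 = A1; e.g. b (Keeper) can still go to c. Fixed point.
Runner's winning region = {d, f}.

d, f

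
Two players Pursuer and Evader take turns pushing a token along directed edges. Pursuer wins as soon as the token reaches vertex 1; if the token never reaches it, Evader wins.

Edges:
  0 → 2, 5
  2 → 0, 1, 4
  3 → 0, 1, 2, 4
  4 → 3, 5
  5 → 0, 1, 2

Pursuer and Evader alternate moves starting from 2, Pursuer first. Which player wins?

Track states (vertex, player-to-move).
A0 = {(1,Pursuer), (1,Evader)}
A1: add {(2,Pursuer), (3,Pursuer), (5,Pursuer)}.
(2,Pursuer) ∈ A1 ⇒ Pursuer forces the target.

Pursuer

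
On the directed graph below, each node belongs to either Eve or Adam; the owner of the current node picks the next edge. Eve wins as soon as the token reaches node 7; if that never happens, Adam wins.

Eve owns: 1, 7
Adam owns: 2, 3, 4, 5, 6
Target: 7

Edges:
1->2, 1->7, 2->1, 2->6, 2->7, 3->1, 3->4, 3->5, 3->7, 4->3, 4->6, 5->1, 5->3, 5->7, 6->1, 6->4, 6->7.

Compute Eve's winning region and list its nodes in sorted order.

A0 = {7}
A1: add {1} — 1 (Eve) has 1→7.
A2 = A1; e.g. 2 (Adam) can still go to 6. Fixed point.
Eve's winning region = {1, 7}.

1, 7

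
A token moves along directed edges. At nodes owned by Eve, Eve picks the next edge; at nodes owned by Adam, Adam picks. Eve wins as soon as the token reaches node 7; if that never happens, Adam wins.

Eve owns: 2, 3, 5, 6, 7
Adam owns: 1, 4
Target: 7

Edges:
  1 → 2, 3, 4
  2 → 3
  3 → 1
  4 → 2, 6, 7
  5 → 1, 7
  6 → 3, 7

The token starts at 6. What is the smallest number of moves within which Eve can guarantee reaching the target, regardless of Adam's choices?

1

A0 = {7}
A1: add {5, 6} — 5 (Eve) has 5→7; 6 (Eve) has 6→7.
A2 = A1; e.g. 1 (Adam) can still go to 2. Fixed point.
6 enters the attractor at level 1, so Eve can force the target in 1 move from there.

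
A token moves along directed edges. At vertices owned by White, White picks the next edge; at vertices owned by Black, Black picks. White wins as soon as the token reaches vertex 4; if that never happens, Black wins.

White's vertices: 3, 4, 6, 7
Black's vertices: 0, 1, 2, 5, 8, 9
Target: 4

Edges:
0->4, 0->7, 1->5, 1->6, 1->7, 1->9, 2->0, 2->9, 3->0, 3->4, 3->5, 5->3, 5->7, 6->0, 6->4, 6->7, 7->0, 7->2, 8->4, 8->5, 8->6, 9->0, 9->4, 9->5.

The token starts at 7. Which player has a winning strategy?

Black

A0 = {4}
A1: add {3, 6} — 3 (White) has 3→4; 6 (White) has 6→4.
A2 = A1; e.g. 0 (Black) can still go to 7. Fixed point.
7 never enters the attractor, so Black can avoid the target forever.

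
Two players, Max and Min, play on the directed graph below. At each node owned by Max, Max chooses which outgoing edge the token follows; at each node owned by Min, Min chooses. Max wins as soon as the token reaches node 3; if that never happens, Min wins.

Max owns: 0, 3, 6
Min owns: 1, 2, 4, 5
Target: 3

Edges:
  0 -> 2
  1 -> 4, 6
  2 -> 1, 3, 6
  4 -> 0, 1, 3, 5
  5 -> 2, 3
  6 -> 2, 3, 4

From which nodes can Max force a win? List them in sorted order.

A0 = {3}
A1: add {6} — 6 (Max) has 6→3.
A2 = A1; e.g. 0 (Max) has no edge into A1. Fixed point.
Max's winning region = {3, 6}.

3, 6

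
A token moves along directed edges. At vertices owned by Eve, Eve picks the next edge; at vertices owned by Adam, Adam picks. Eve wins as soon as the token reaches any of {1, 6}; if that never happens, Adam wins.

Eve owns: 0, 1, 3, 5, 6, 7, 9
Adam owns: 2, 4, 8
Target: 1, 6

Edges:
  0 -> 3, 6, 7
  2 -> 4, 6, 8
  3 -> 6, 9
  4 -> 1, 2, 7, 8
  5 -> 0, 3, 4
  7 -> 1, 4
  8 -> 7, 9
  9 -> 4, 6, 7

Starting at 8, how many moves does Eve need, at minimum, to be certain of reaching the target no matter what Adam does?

A0 = {1, 6}
A1: add {0, 3, 7, 9} — 0 (Eve) has 0→6; 3 (Eve) has 3→6; 7 (Eve) has 7→1; 9 (Eve) has 9→6.
A2: add {5, 8} — 5 (Eve) has 5→0; 8 (Adam): all of {7, 9} already in.
A3 = A2; e.g. 2 (Adam) can still go to 4. Fixed point.
8 enters the attractor at level 2, so Eve can force the target in 2 moves from there.

2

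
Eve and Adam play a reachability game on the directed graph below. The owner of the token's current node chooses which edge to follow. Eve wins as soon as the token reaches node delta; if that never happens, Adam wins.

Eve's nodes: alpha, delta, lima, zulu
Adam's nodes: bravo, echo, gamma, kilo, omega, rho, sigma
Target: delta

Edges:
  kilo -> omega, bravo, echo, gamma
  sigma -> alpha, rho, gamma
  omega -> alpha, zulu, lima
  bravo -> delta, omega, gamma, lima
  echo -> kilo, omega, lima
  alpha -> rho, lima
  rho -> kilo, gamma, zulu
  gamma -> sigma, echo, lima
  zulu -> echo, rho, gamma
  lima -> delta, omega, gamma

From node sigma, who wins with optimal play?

Adam

A0 = {delta}
A1: add {lima} — lima (Eve) has lima→delta.
A2: add {alpha} — alpha (Eve) has alpha→lima.
A3 = A2; e.g. kilo (Adam) can still go to omega. Fixed point.
sigma never enters the attractor, so Adam can avoid the target forever.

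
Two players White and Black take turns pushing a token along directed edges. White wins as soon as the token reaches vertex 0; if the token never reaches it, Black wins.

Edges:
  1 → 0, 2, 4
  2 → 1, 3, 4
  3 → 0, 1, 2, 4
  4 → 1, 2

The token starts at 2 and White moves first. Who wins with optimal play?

Black

Track states (vertex, player-to-move).
A0 = {(0,White), (0,Black)}
A1: add {(1,White), (3,White)}.
A2 = A1; e.g. (1,Black) stays out. (2,White) never enters ⇒ Black avoids the target.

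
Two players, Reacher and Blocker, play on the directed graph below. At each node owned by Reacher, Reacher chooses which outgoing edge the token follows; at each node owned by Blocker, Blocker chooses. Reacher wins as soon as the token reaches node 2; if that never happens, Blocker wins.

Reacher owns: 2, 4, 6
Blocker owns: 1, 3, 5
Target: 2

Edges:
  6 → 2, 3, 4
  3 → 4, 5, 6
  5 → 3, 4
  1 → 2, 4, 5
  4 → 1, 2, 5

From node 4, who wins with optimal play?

Reacher

A0 = {2}
A1: add {4, 6} — 4 (Reacher) has 4→2; 6 (Reacher) has 6→2.
A2 = A1; e.g. 1 (Blocker) can still go to 5. Fixed point.
4 ∈ A1, so Reacher can force the target.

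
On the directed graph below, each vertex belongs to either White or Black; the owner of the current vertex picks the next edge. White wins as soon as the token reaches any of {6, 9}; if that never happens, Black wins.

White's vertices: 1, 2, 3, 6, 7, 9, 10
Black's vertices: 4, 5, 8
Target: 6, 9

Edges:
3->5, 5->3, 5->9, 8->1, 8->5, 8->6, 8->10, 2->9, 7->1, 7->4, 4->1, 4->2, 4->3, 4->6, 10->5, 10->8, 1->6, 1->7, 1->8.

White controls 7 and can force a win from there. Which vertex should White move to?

A0 = {6, 9}
A1: add {1, 2} — 1 (White) has 1→6; 2 (White) has 2→9.
A2: add {7} — 7 (White) has 7→1.
A3 = A2; e.g. 3 (White) has no edge into A2. Fixed point.
From 7, successor 1 is in the attractor (rank 1); the other successor 4 is not.

1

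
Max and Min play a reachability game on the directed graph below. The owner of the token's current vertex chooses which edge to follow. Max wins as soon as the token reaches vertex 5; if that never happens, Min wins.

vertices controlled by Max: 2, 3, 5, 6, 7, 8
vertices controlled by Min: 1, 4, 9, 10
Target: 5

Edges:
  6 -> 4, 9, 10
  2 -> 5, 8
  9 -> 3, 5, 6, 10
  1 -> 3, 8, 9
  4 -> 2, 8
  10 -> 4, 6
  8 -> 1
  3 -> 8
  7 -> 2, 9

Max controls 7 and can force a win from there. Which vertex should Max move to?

A0 = {5}
A1: add {2} — 2 (Max) has 2→5.
A2: add {7} — 7 (Max) has 7→2.
A3 = A2; e.g. 1 (Min) can still go to 3. Fixed point.
From 7, successor 2 is in the attractor (rank 1); the other successor 9 is not.

2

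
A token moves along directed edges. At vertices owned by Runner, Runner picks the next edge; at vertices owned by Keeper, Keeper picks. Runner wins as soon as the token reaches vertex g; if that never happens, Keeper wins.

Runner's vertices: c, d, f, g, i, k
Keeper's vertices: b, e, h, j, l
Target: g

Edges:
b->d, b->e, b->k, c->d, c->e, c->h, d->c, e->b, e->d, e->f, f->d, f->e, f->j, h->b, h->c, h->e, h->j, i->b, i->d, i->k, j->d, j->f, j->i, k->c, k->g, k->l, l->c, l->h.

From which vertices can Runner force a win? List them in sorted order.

A0 = {g}
A1: add {k} — k (Runner) has k→g.
A2: add {i} — i (Runner) has i→k.
A3 = A2; e.g. b (Keeper) can still go to d. Fixed point.
Runner's winning region = {g, i, k}.

g, i, k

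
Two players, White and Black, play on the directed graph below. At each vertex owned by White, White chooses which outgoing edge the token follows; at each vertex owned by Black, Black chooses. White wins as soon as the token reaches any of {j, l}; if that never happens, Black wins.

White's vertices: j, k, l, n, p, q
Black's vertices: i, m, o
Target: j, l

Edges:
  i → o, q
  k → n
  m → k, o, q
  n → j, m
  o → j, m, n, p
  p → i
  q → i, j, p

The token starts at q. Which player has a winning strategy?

A0 = {j, l}
A1: add {n, q} — n (White) has n→j; q (White) has q→j.
q ∈ A1, so White can force the target.

White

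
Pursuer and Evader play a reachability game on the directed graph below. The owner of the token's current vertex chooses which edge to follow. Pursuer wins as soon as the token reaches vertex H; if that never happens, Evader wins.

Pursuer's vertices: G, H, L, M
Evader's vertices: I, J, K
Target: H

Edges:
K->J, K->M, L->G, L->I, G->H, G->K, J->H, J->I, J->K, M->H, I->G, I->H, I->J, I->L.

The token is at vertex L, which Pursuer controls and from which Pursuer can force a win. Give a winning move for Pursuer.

G

A0 = {H}
A1: add {G, M} — G (Pursuer) has G→H; M (Pursuer) has M→H.
A2: add {L} — L (Pursuer) has L→G.
A3 = A2; e.g. I (Evader) can still go to J. Fixed point.
From L, successor G is in the attractor (rank 1); the other successor I is not.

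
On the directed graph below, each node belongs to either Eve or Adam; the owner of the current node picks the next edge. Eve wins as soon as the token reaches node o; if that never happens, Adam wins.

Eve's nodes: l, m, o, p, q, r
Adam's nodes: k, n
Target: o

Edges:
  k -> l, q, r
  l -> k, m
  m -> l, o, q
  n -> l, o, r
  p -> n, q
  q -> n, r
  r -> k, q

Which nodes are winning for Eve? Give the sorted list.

l, m, o

A0 = {o}
A1: add {m} — m (Eve) has m→o.
A2: add {l} — l (Eve) has l→m.
A3 = A2; e.g. k (Adam) can still go to q. Fixed point.
Eve's winning region = {l, m, o}.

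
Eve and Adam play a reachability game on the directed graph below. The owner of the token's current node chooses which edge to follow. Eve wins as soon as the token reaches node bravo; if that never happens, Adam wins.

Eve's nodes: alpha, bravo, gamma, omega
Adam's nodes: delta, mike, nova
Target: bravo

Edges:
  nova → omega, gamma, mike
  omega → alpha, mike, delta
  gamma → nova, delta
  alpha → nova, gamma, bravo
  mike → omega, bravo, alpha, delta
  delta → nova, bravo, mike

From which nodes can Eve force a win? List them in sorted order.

alpha, bravo, omega

A0 = {bravo}
A1: add {alpha} — alpha (Eve) has alpha→bravo.
A2: add {omega} — omega (Eve) has omega→alpha.
A3 = A2; e.g. nova (Adam) can still go to gamma. Fixed point.
Eve's winning region = {alpha, bravo, omega}.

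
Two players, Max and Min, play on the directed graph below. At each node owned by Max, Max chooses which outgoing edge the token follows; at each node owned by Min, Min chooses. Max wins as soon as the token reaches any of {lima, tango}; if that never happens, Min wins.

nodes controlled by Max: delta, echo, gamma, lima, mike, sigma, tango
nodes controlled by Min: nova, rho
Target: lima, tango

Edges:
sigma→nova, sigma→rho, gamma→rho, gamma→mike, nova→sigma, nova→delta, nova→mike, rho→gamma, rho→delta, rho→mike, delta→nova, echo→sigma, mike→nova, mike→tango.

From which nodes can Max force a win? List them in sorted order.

A0 = {lima, tango}
A1: add {mike} — mike (Max) has mike→tango.
A2: add {gamma} — gamma (Max) has gamma→mike.
A3 = A2; e.g. sigma (Max) has no edge into A2. Fixed point.
Max's winning region = {gamma, lima, mike, tango}.

gamma, lima, mike, tango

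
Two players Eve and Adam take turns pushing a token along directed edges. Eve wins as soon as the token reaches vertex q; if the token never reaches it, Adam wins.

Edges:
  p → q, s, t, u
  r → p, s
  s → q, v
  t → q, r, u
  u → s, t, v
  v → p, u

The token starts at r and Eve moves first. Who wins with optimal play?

Adam

Track states (vertex, player-to-move).
A0 = {(q,Eve), (q,Adam)}
A1: add {(p,Eve), (s,Eve), (t,Eve)}.
A2: add {(r,Adam)}.
A3 = A2; e.g. (p,Adam) stays out. (r,Eve) never enters ⇒ Adam avoids the target.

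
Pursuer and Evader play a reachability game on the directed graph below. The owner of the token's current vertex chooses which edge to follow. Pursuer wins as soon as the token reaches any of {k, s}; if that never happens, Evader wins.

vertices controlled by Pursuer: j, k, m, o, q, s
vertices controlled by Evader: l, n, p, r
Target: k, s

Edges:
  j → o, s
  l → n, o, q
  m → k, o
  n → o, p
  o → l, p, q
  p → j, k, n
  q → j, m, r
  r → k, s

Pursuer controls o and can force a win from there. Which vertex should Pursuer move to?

q

A0 = {k, s}
A1: add {j, m, r} — j (Pursuer) has j→s; m (Pursuer) has m→k; r (Evader): all of {k, s} already in.
A2: add {q} — q (Pursuer) has q→j.
A3: add {o} — o (Pursuer) has o→q.
A4 = A3; e.g. l (Evader) can still go to n. Fixed point.
From o, successor q is in the attractor (rank 2); the other successors l, p are not.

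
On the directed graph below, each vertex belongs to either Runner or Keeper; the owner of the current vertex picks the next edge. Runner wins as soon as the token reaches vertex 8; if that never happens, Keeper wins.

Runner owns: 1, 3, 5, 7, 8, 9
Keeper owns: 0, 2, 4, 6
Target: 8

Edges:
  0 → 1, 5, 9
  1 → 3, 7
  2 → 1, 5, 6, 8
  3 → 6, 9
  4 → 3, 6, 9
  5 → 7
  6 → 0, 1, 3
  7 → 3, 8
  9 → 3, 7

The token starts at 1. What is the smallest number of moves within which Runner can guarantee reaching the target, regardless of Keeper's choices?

2

A0 = {8}
A1: add {7} — 7 (Runner) has 7→8.
A2: add {1, 5, 9} — 1 (Runner) has 1→7; 5 (Runner) has 5→7; 9 (Runner) has 9→7.
1 enters the attractor at level 2, so Runner can force the target in 2 moves from there.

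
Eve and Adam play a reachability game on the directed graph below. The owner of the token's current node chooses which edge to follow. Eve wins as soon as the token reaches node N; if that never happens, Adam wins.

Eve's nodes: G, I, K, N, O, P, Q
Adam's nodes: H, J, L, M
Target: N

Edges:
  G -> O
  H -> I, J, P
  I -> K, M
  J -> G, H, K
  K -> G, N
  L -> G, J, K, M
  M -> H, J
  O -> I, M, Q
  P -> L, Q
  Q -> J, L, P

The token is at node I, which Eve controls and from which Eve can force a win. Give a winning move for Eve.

A0 = {N}
A1: add {K} — K (Eve) has K→N.
A2: add {I} — I (Eve) has I→K.
A3: add {O} — O (Eve) has O→I.
A4: add {G} — G (Eve) has G→O.
A5 = A4; e.g. H (Adam) can still go to J. Fixed point.
From I, successor K is in the attractor (rank 1); the other successor M is not.

K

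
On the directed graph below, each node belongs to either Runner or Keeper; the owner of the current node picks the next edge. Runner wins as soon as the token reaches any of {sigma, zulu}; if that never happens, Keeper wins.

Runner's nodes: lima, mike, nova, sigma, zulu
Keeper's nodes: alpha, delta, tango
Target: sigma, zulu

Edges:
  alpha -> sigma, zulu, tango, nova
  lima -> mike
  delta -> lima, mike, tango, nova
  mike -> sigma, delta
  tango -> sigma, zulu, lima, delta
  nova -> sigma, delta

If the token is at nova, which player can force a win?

A0 = {sigma, zulu}
A1: add {mike, nova} — mike (Runner) has mike→sigma; nova (Runner) has nova→sigma.
nova ∈ A1, so Runner can force the target.

Runner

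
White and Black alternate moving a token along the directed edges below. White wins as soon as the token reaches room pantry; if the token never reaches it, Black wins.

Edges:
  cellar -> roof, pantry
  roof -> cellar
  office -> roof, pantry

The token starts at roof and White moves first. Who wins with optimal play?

Track states (vertex, player-to-move).
A0 = {(pantry,White), (pantry,Black)}
A1: add {(cellar,White), (office,White)}.
A2: add {(roof,Black)}.
A3 = A2; e.g. (cellar,Black) stays out. (roof,White) never enters ⇒ Black avoids the target.

Black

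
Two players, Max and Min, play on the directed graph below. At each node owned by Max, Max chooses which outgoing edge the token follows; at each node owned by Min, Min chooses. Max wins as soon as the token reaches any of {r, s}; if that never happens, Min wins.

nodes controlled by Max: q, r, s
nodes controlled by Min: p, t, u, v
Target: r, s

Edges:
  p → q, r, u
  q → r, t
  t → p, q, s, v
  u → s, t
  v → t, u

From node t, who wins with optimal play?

A0 = {r, s}
A1: add {q} — q (Max) has q→r.
A2 = A1; e.g. p (Min) can still go to u. Fixed point.
t never enters the attractor, so Min can avoid the target forever.

Min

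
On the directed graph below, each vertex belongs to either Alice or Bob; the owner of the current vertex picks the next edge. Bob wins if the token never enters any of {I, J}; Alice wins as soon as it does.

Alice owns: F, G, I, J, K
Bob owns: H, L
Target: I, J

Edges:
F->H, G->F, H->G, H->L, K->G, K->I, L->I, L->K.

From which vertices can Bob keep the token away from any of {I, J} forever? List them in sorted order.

F, G, H

A0 = {I, J}
A1: add {K} — K (Alice) has K→I.
A2: add {L} — L (Bob): all of {I, K} already in.
A3 = A2; e.g. F (Alice) has no edge into A2. Fixed point.
Alice's attractor = {I, J, K, L}; Bob avoids the target exactly from the complement.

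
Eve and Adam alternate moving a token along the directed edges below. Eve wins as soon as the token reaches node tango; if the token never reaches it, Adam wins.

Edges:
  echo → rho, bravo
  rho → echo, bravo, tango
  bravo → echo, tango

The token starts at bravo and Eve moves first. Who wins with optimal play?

Track states (vertex, player-to-move).
A0 = {(tango,Eve), (tango,Adam)}
A1: add {(rho,Eve), (bravo,Eve)}.
(bravo,Eve) ∈ A1 ⇒ Eve forces the target.

Eve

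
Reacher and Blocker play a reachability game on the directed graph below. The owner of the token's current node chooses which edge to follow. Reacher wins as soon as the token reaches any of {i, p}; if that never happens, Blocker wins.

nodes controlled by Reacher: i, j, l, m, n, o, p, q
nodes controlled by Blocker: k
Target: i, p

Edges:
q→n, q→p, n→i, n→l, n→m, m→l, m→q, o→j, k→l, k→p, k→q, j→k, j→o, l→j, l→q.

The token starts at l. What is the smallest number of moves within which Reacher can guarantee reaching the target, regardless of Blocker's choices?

A0 = {i, p}
A1: add {n, q} — n (Reacher) has n→i; q (Reacher) has q→p.
A2: add {l, m} — l (Reacher) has l→q; m (Reacher) has m→q.
l enters the attractor at level 2, so Reacher can force the target in 2 moves from there.

2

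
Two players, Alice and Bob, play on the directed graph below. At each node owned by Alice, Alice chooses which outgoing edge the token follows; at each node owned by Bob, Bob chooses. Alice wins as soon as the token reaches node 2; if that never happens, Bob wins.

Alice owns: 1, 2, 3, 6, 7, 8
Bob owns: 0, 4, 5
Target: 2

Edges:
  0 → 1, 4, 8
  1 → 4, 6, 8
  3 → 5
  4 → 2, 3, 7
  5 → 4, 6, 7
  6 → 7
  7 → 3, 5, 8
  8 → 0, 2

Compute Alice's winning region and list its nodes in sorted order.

1, 2, 6, 7, 8

A0 = {2}
A1: add {8} — 8 (Alice) has 8→2.
A2: add {1, 7} — 1 (Alice) has 1→8; 7 (Alice) has 7→8.
A3: add {6} — 6 (Alice) has 6→7.
A4 = A3; e.g. 0 (Bob) can still go to 4. Fixed point.
Alice's winning region = {1, 2, 6, 7, 8}.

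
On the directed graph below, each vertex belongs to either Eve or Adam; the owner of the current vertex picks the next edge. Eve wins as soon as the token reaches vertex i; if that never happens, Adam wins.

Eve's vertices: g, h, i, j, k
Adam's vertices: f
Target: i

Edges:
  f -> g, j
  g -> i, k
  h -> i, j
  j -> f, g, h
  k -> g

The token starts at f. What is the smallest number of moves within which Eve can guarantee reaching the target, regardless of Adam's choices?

3

A0 = {i}
A1: add {g, h} — g (Eve) has g→i; h (Eve) has h→i.
A2: add {j, k} — j (Eve) has j→g; k (Eve) has k→g.
A3: add {f} — f (Adam): all of {g, j} already in.
A3 = all vertices. Fixed point.
f enters the attractor at level 3, so Eve can force the target in 3 moves from there.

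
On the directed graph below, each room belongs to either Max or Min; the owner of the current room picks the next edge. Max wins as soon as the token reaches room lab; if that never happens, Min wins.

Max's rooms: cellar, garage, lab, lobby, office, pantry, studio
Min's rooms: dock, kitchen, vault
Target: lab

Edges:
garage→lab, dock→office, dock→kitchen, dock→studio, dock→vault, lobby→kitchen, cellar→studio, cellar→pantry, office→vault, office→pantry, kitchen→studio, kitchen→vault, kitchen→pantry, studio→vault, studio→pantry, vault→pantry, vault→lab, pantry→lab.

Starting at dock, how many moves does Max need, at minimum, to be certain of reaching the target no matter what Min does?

A0 = {lab}
A1: add {garage, pantry} — garage (Max) has garage→lab; pantry (Max) has pantry→lab.
A2: add {cellar, office, studio, vault} — cellar (Max) has cellar→pantry; office (Max) has office→pantry; studio (Max) has studio→pantry; vault (Min): all of {pantry, lab} already in.
A3: add {kitchen} — kitchen (Min): all of {studio, vault, pantry} already in.
A4: add {dock, lobby} — dock (Min): all of {office, kitchen, studio, vault} already in; lobby (Max) has lobby→kitchen.
A4 = all vertices. Fixed point.
dock enters the attractor at level 4, so Max can force the target in 4 moves from there.

4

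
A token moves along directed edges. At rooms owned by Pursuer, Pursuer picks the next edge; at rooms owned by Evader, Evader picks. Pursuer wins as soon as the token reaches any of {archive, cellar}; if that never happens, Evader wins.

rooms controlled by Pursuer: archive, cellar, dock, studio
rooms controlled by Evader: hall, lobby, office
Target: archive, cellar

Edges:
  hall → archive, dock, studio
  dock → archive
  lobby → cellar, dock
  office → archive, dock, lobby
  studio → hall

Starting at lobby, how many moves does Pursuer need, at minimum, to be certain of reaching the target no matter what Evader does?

A0 = {archive, cellar}
A1: add {dock} — dock (Pursuer) has dock→archive.
A2: add {lobby} — lobby (Evader): all of {cellar, dock} already in.
lobby enters the attractor at level 2, so Pursuer can force the target in 2 moves from there.

2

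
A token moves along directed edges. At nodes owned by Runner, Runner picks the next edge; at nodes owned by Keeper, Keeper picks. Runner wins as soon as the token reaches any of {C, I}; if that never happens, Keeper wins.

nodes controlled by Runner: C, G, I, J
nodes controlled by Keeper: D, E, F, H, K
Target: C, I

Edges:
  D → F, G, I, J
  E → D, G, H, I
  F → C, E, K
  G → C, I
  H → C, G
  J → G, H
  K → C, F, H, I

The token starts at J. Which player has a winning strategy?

A0 = {C, I}
A1: add {G} — G (Runner) has G→C.
A2: add {H, J} — H (Keeper): all of {C, G} already in; J (Runner) has J→G.
A3 = A2; e.g. D (Keeper) can still go to F. Fixed point.
J ∈ A2, so Runner can force the target.

Runner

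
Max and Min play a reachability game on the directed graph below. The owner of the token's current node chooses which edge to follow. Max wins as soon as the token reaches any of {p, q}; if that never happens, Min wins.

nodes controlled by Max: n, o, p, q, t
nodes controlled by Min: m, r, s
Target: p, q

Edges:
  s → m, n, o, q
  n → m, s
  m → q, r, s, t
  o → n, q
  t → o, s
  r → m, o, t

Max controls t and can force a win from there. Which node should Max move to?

A0 = {p, q}
A1: add {o} — o (Max) has o→q.
A2: add {t} — t (Max) has t→o.
A3 = A2; e.g. m (Min) can still go to r. Fixed point.
From t, successor o is in the attractor (rank 1); the other successor s is not.

o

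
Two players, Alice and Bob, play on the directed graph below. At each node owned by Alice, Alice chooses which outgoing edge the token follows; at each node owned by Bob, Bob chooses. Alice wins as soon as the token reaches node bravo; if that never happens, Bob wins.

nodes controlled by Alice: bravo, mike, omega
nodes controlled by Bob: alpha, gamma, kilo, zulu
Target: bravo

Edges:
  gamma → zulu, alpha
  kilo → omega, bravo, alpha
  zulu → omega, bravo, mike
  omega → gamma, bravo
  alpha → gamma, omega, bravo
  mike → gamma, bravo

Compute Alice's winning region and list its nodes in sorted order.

A0 = {bravo}
A1: add {mike, omega} — omega (Alice) has omega→bravo; mike (Alice) has mike→bravo.
A2: add {zulu} — zulu (Bob): all of {omega, bravo, mike} already in.
A3 = A2; e.g. gamma (Bob) can still go to alpha. Fixed point.
Alice's winning region = {bravo, mike, omega, zulu}.

bravo, mike, omega, zulu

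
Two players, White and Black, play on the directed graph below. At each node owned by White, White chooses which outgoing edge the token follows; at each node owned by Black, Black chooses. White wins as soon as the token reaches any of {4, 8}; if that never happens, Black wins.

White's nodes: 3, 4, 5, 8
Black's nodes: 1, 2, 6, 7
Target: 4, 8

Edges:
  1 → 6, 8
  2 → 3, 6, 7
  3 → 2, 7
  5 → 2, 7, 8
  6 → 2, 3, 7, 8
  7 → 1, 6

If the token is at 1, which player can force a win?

Black

A0 = {4, 8}
A1: add {5} — 5 (White) has 5→8.
A2 = A1; e.g. 1 (Black) can still go to 6. Fixed point.
1 never enters the attractor, so Black can avoid the target forever.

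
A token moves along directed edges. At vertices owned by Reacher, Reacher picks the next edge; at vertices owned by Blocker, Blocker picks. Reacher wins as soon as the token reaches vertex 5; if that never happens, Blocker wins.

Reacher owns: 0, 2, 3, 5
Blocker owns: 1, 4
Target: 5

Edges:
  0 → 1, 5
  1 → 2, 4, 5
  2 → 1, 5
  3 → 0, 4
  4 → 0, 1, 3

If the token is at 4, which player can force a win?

Blocker

A0 = {5}
A1: add {0, 2} — 0 (Reacher) has 0→5; 2 (Reacher) has 2→5.
A2: add {3} — 3 (Reacher) has 3→0.
A3 = A2; e.g. 1 (Blocker) can still go to 4. Fixed point.
4 never enters the attractor, so Blocker can avoid the target forever.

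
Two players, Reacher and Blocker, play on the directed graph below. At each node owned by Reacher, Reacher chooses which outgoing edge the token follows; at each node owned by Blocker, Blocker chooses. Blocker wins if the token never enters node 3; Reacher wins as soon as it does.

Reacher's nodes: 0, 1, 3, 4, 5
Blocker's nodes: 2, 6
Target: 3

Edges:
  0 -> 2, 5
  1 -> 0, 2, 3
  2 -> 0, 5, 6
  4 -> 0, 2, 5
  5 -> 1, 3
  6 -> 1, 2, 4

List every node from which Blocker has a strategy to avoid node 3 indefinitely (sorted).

A0 = {3}
A1: add {1, 5} — 1 (Reacher) has 1→3; 5 (Reacher) has 5→3.
A2: add {0, 4} — 0 (Reacher) has 0→5; 4 (Reacher) has 4→5.
A3 = A2; e.g. 2 (Blocker) can still go to 6. Fixed point.
Reacher's attractor = {0, 1, 3, 4, 5}; Blocker avoids the target exactly from the complement.

2, 6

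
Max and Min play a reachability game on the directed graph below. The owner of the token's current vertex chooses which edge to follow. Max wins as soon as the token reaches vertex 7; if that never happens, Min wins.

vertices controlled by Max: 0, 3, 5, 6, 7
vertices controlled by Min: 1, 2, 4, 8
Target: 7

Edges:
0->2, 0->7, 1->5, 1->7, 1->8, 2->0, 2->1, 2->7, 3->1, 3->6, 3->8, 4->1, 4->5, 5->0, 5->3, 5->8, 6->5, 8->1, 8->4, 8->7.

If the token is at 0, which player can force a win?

Max

A0 = {7}
A1: add {0} — 0 (Max) has 0→7.
0 ∈ A1, so Max can force the target.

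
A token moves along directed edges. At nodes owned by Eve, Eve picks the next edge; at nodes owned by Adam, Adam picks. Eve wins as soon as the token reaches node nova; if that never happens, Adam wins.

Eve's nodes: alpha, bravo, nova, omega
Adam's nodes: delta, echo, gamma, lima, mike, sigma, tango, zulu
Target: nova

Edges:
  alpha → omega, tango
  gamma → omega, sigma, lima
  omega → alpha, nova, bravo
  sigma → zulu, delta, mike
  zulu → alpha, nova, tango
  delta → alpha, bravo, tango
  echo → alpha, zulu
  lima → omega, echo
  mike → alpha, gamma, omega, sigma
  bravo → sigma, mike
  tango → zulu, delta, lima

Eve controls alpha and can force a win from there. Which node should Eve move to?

A0 = {nova}
A1: add {omega} — omega (Eve) has omega→nova.
A2: add {alpha} — alpha (Eve) has alpha→omega.
A3 = A2; e.g. gamma (Adam) can still go to sigma. Fixed point.
From alpha, successor omega is in the attractor (rank 1); the other successor tango is not.

omega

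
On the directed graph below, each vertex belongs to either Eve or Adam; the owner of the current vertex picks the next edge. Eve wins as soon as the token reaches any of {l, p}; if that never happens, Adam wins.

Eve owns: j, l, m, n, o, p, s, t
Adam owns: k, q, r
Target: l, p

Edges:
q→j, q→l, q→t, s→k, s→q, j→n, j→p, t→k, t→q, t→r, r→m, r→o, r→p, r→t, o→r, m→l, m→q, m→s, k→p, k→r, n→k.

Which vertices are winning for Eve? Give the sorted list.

j, l, m, p

A0 = {l, p}
A1: add {j, m} — j (Eve) has j→p; m (Eve) has m→l.
A2 = A1; e.g. k (Adam) can still go to r. Fixed point.
Eve's winning region = {j, l, m, p}.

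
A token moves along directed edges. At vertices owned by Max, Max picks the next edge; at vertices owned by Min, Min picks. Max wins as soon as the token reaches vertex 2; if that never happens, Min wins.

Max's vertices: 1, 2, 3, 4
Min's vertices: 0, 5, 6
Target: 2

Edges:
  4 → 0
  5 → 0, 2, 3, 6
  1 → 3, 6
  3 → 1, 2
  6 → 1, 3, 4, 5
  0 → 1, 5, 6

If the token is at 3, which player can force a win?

Max

A0 = {2}
A1: add {3} — 3 (Max) has 3→2.
3 ∈ A1, so Max can force the target.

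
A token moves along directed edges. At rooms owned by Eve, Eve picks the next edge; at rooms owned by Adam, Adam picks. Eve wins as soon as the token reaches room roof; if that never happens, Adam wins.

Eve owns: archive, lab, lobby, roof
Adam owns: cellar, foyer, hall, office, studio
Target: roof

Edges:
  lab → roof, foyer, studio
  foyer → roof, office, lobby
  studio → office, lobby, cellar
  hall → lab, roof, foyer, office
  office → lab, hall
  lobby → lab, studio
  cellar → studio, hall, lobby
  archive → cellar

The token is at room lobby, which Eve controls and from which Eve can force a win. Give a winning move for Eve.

A0 = {roof}
A1: add {lab} — lab (Eve) has lab→roof.
A2: add {lobby} — lobby (Eve) has lobby→lab.
A3 = A2; e.g. foyer (Adam) can still go to office. Fixed point.
From lobby, successor lab is in the attractor (rank 1); the other successor studio is not.

lab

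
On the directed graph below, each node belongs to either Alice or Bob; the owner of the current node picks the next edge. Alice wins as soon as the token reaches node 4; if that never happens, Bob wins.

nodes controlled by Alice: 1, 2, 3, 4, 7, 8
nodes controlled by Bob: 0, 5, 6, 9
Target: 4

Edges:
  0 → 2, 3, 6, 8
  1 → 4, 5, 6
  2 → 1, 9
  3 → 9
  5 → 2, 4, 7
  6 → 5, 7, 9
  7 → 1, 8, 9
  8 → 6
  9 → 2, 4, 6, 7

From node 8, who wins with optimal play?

Bob

A0 = {4}
A1: add {1} — 1 (Alice) has 1→4.
A2: add {2, 7} — 2 (Alice) has 2→1; 7 (Alice) has 7→1.
A3: add {5} — 5 (Bob): all of {2, 4, 7} already in.
A4 = A3; e.g. 0 (Bob) can still go to 3. Fixed point.
8 never enters the attractor, so Bob can avoid the target forever.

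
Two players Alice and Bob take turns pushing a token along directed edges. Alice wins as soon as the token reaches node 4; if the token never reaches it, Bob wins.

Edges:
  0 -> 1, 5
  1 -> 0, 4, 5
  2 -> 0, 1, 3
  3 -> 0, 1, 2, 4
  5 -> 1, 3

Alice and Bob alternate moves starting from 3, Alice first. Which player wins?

Track states (vertex, player-to-move).
A0 = {(4,Alice), (4,Bob)}
A1: add {(1,Alice), (3,Alice)}.
(3,Alice) ∈ A1 ⇒ Alice forces the target.

Alice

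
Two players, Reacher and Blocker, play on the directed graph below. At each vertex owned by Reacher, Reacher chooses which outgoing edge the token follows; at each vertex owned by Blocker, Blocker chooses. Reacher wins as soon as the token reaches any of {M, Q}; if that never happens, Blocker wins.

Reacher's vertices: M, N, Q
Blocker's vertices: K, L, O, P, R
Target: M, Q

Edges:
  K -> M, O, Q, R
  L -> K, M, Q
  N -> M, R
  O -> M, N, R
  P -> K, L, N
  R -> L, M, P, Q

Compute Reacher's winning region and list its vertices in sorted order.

M, N, Q

A0 = {M, Q}
A1: add {N} — N (Reacher) has N→M.
A2 = A1; e.g. K (Blocker) can still go to O. Fixed point.
Reacher's winning region = {M, N, Q}.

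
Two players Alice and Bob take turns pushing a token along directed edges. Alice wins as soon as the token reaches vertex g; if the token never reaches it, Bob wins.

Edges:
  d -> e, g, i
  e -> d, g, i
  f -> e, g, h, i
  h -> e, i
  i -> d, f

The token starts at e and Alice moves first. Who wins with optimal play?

Track states (vertex, player-to-move).
A0 = {(g,Alice), (g,Bob)}
A1: add {(d,Alice), (e,Alice), (f,Alice)}.
(e,Alice) ∈ A1 ⇒ Alice forces the target.

Alice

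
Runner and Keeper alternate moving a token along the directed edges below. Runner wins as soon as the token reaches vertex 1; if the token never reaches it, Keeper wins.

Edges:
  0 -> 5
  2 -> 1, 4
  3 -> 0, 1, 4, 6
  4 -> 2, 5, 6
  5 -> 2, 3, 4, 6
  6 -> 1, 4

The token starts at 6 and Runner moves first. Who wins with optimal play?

Track states (vertex, player-to-move).
A0 = {(1,Runner), (1,Keeper)}
A1: add {(2,Runner), (3,Runner), (6,Runner)}.
(6,Runner) ∈ A1 ⇒ Runner forces the target.

Runner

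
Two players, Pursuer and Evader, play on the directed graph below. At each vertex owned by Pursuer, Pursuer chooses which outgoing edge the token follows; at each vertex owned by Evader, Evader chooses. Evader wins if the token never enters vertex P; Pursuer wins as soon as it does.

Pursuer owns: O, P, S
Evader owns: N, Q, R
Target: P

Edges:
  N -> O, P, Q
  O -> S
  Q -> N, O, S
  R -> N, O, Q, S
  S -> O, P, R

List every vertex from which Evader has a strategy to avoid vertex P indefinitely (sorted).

N, Q, R

A0 = {P}
A1: add {S} — S (Pursuer) has S→P.
A2: add {O} — O (Pursuer) has O→S.
A3 = A2; e.g. N (Evader) can still go to Q. Fixed point.
Pursuer's attractor = {O, P, S}; Evader avoids the target exactly from the complement.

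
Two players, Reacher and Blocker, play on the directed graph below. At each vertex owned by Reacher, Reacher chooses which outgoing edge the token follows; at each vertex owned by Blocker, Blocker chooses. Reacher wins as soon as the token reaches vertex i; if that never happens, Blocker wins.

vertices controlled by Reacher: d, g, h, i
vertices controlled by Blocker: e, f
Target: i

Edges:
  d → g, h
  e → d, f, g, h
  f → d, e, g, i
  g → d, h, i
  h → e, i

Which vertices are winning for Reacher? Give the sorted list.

d, g, h, i

A0 = {i}
A1: add {g, h} — g (Reacher) has g→i; h (Reacher) has h→i.
A2: add {d} — d (Reacher) has d→g.
A3 = A2; e.g. e (Blocker) can still go to f. Fixed point.
Reacher's winning region = {d, g, h, i}.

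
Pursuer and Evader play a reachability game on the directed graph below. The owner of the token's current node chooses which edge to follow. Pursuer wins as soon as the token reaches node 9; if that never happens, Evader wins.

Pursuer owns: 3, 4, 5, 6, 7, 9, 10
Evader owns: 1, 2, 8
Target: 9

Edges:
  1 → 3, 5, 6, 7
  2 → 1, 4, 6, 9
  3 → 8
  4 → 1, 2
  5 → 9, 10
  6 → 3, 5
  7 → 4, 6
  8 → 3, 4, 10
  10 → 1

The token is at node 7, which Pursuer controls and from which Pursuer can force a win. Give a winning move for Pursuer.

6

A0 = {9}
A1: add {5} — 5 (Pursuer) has 5→9.
A2: add {6} — 6 (Pursuer) has 6→5.
A3: add {7} — 7 (Pursuer) has 7→6.
A4 = A3; e.g. 1 (Evader) can still go to 3. Fixed point.
From 7, successor 6 is in the attractor (rank 2); the other successor 4 is not.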